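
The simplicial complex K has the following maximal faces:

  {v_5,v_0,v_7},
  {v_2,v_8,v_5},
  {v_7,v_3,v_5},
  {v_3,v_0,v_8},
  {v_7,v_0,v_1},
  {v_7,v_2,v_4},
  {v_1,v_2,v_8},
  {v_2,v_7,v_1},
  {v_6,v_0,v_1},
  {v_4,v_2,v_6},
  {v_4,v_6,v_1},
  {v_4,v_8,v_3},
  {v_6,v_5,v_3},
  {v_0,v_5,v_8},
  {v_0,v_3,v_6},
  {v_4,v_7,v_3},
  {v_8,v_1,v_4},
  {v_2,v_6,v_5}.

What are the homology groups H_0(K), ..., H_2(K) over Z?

Take the total order v_0 < v_1 < v_2 < v_3 < v_4 < v_5 < v_6 < v_7 < v_8 on the vertex set. Then K (dimension 2) consists of the simplices:

  0-simplices (9): [v_0], [v_1], [v_2], [v_3], [v_4], [v_5], [v_6], [v_7], [v_8]
  1-simplices (27): (27 of them)
  2-simplices (18): (18 of them)

Hence C_0 ≅ Z^9, C_1 ≅ Z^27, C_2 ≅ Z^18.

∂_1: C_1 → C_0 maps an edge to its endpoints' difference, ∂[p,q] = q − p. For instance
  ∂[v_0,v_5] = [v_5] − [v_0].
The resulting 9×27 matrix has rank 8, and its Smith normal form has invariant factors (1,1,1,1,1,1,1,1).

Boundary ∂_2: C_2 → C_1 maps a triangle to the signed sum of its edges. For instance
  ∂[v_3,v_5,v_7] = [v_5,v_7] − [v_3,v_7] + [v_3,v_5],
  ∂[v_2,v_4,v_7] = [v_4,v_7] − [v_2,v_7] + [v_2,v_4].
The 27×18 boundary matrix has rank 18 and Smith normal form diag(1,1,1,1,1,1,1,1,1,1,1,1,1,1,1,1,1,2).

From H_k ≅ ker(∂_k) / im(∂_{k+1}) we obtain:

  H_0: rank C_0 − rank ∂_1 = 9 − 8 = 1, and the invariant factors of ∂_1 are all 1, so H_0 ≅ Z.
  H_1: rank ker ∂_1 − rank ∂_2 = (27 − 8) − 18 = 1, and ∂_2 has invariant factor 2 > 1, so H_1 ≅ Z ⊕ Z/2.
  H_2: rank ker ∂_2 − rank ∂_3 = (18 − 18) − 0 = 0, and there is no ∂_3, so H_2 ≅ 0.

H_0 = Z,  H_1 = Z ⊕ Z/2,  H_2 = 0.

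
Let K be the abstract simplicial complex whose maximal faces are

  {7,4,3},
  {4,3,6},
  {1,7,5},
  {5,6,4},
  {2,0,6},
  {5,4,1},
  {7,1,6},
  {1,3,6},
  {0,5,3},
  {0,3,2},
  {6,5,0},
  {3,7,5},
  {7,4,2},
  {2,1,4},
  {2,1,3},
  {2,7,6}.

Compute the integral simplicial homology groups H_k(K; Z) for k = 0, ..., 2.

H_0 = Z,  H_1 = Z^2,  H_2 = Z.

Order the vertices as 0 < 1 < 2 < 3 < 4 < 5 < 6 < 7. Listing each simplex with vertices in this order, K has dimension 2 with simplices:

  0-simplices (8): [0], [1], [2], [3], [4], [5], [6], [7]
  1-simplices (24): (24 of them)
  2-simplices (16): [0,2,3], [0,2,6], [0,3,5], [0,5,6], [1,2,3], [1,2,4], [1,3,6], [1,4,5], [1,5,7], [1,6,7], [2,4,7], [2,6,7], [3,4,6], [3,4,7], [3,5,7], [4,5,6]

Hence C_0 ≅ Z^8, C_1 ≅ Z^24, C_2 ≅ Z^16.

The boundary map ∂_1: C_1 → C_0 is given by ∂[p,q] = [q] − [p].
The resulting 8×24 matrix has rank 7, and its Smith normal form has invariant factors (1,1,1,1,1,1,1).

∂_2: C_2 → C_1 maps a triangle to the signed sum of its edges. For instance
  ∂[3,5,7] = [5,7] − [3,7] + [3,5],
  ∂[1,5,7] = [5,7] − [1,7] + [1,5].
The 24×16 boundary matrix has rank 15 and Smith normal form diag(1,1,1,1,1,1,1,1,1,1,1,1,1,1,1).

Now H_k = ker ∂_k / im ∂_{k+1}, so:

  H_0: rank C_0 − rank ∂_1 = 8 − 7 = 1, and the invariant factors of ∂_1 are all 1, so H_0 ≅ Z.
  H_1: rank ker ∂_1 − rank ∂_2 = (24 − 7) − 15 = 2, and the invariant factors of ∂_2 are all 1, so H_1 ≅ Z^2.
  H_2: rank ker ∂_2 − rank ∂_3 = (16 − 15) − 0 = 1, and there is no ∂_3, so H_2 ≅ Z.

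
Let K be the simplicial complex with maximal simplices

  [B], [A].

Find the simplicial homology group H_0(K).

H_0 = Z^2.

We work with the vertex ordering A < B. The simplices of K, each written with vertices in increasing order, are:

  0-simplices (2): A, B

giving chain groups C_0 ≅ Z^2.

Now H_k = ker ∂_k / im ∂_{k+1}, so:

  H_0: rank C_0 − rank ∂_1 = 2 − 0 = 2, and there is no ∂_1, so H_0 ≅ Z^2.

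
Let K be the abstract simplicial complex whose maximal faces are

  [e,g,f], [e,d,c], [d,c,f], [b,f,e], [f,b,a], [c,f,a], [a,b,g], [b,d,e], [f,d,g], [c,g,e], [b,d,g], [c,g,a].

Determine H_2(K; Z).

H_2 ≅ 0.

Order the vertices as a < b < c < d < e < f < g. Listing each simplex with vertices in this order, K has dimension 2 with simplices:

  0-simplices (7): a, b, c, d, e, f, g
  1-simplices (18): ab, ac, af, ag, bd, be, bf, bg, cd, ce, cf, cg, de, df, dg, ef, eg, fg
  2-simplices (12): abf, abg, acf, acg, bde, bdg, bef, cde, cdf, ceg, dfg, efg

so the chain groups are C_0 ≅ Z^7, C_1 ≅ Z^18, C_2 ≅ Z^12.

∂_1: C_1 → C_0 maps an edge to its endpoints' difference, ∂[p,q] = q − p. For instance
  ∂df = f − d.
As a 7×18 matrix over Z this has rank 6, with invariant factors (1,1,1,1,1,1).

∂_2: C_2 → C_1 sends each 2-simplex [p,q,r] to [q,r] − [p,r] + [p,q]. For instance
  ∂acf = cf − af + ac,
  ∂abg = bg − ag + ab.
The resulting 18×12 matrix has rank 12, and its Smith normal form has invariant factors (1,1,1,1,1,1,1,1,1,1,1,2).

Computing H_k = (kernel of ∂_k) / (image of ∂_{k+1}):

  H_2: rank ker ∂_2 − rank ∂_3 = (12 − 12) − 0 = 0, and there is no ∂_3, so H_2 ≅ 0.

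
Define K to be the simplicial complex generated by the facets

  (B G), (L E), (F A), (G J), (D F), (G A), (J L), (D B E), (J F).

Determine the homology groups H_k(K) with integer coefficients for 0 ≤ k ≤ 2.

Take the total order A < B < D < E < F < G < J < L on the vertex set. Then K (dimension 2) consists of the simplices:

  0-simplices (8): A, B, D, E, F, G, J, L
  1-simplices (11): AF, AG, BD, BE, BG, DE, DF, EL, FJ, GJ, JL
  2-simplices (1): BDE

Hence C_0 ≅ Z^8, C_1 ≅ Z^11, C_2 ≅ Z^1.

∂_1: C_1 → C_0 sends each edge [p,q] (with p < q) to q − p. For instance
  ∂FJ = J − F.
The 8×11 boundary matrix has rank 7 and Smith normal form diag(1,1,1,1,1,1,1).

Boundary ∂_2: C_2 → C_1 maps a triangle to the signed sum of its edges. For instance
  ∂BDE = DE − BE + BD.
This gives a 11×1 integer matrix of rank 1; reducing to Smith normal form yields diagonal entries (1).

Reading off H_k = ker ∂_k / im ∂_{k+1}:

  H_0: rank C_0 − rank ∂_1 = 8 − 7 = 1, and the invariant factors of ∂_1 are all 1, so H_0 ≅ Z.
  H_1: rank ker ∂_1 − rank ∂_2 = (11 − 7) − 1 = 3, and the invariant factors of ∂_2 are all 1, so H_1 ≅ Z^3.
  H_2: rank ker ∂_2 − rank ∂_3 = (1 − 1) − 0 = 0, and there is no ∂_3, so H_2 ≅ 0.

As a check, the Euler characteristic is 8 − 11 + 1 = -2, which agrees with 1 − 3 + 0 = -2.

H_0 = Z,  H_1 = Z^3,  H_2 = 0.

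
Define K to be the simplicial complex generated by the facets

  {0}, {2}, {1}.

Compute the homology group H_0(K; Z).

H_0 = Z^3.

Fix the vertex order 0 < 1 < 2 and write every simplex with vertices in increasing order. Then dim K = 0 and the simplices of K are:

  0-simplices (3): [0], [1], [2]

giving chain groups C_0 ≅ Z^3.

Computing H_k = (kernel of ∂_k) / (image of ∂_{k+1}):

  H_0: rank C_0 − rank ∂_1 = 3 − 0 = 3, and there is no ∂_1, so H_0 = Z^3.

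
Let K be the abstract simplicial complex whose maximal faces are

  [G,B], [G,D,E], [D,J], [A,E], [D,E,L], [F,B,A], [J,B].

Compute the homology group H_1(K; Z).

H_1 ≅ Z^2.

Take the total order A < B < D < E < F < G < J < L on the vertex set. Then K (dimension 2) consists of the simplices:

  0-simplices (8): A, B, D, E, F, G, J, L
  1-simplices (12): AB, AE, AF, BF, BG, BJ, DE, DG, DJ, DL, EG, EL
  2-simplices (3): ABF, DEG, DEL

Hence C_0 ≅ Z^8, C_1 ≅ Z^12, C_2 ≅ Z^3.

The boundary map ∂_1: C_1 → C_0 is given by ∂[p,q] = [q] − [p]. For instance
  ∂AF = F − A.
As a 8×12 matrix over Z this has rank 7, with invariant factors (1,1,1,1,1,1,1).

The boundary map ∂_2: C_2 → C_1 sends each 2-simplex [p,q,r] to [q,r] − [p,r] + [p,q]. For instance
  ∂ABF = BF − AF + AB,
  ∂DEL = EL − DL + DE.
As a 12×3 matrix over Z this has rank 3, with invariant factors (1,1,1).

Now H_k = ker ∂_k / im ∂_{k+1}, so:

  H_1: rank ker ∂_1 − rank ∂_2 = (12 − 7) − 3 = 2, and the invariant factors of ∂_2 are all 1, so H_1 = Z^2.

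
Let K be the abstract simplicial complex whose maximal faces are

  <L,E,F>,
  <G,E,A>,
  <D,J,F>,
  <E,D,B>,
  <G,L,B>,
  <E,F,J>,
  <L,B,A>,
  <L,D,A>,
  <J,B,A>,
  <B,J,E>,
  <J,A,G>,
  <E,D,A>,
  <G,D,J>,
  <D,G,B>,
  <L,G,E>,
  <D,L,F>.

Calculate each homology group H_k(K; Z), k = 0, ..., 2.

H_0 = Z,  H_1 = Z^2,  H_2 = Z.

We work with the vertex ordering A < B < D < E < F < G < J < L. The simplices of K, each written with vertices in increasing order, are:

  0-simplices (8): A, B, D, E, F, G, J, L
  1-simplices (24): AB, AD, AE, AG, AJ, AL, BD, BE, BG, BJ, BL, DE, DF, DG, DJ, DL, EF, EG, EJ, EL, FJ, FL, GJ, GL
  2-simplices (16): ABJ, ABL, ADE, ADL, AEG, AGJ, BDE, BDG, BEJ, BGL, DFJ, DFL, DGJ, EFJ, EFL, EGL

giving chain groups C_0 ≅ Z^8, C_1 ≅ Z^24, C_2 ≅ Z^16.

Boundary ∂_1: C_1 → C_0 is given by ∂[p,q] = [q] − [p]. For instance
  ∂EL = L − E.
This gives a 8×24 integer matrix of rank 7; reducing to Smith normal form yields diagonal entries (1,1,1,1,1,1,1).

Boundary ∂_2: C_2 → C_1 maps a triangle to the signed sum of its edges. For instance
  ∂DFL = FL − DL + DF,
  ∂ABL = BL − AL + AB.
The resulting 24×16 matrix has rank 15, and its Smith normal form has invariant factors (1,1,1,1,1,1,1,1,1,1,1,1,1,1,1).

From H_k ≅ ker(∂_k) / im(∂_{k+1}) we obtain:

  H_0: rank C_0 − rank ∂_1 = 8 − 7 = 1, and the invariant factors of ∂_1 are all 1, so H_0 ≅ Z.
  H_1: rank ker ∂_1 − rank ∂_2 = (24 − 7) − 15 = 2, and the invariant factors of ∂_2 are all 1, so H_1 ≅ Z^2.
  H_2: rank ker ∂_2 − rank ∂_3 = (16 − 15) − 0 = 1, and there is no ∂_3, so H_2 ≅ Z.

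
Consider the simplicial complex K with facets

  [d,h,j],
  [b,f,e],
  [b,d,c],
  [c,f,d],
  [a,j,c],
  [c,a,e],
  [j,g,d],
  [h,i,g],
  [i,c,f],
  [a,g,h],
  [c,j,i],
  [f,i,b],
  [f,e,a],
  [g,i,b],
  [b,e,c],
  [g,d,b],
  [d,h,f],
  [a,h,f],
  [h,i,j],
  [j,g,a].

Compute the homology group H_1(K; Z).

We work with the vertex ordering a < b < c < d < e < f < g < h < i < j. The simplices of K, each written with vertices in increasing order, are:

  0-simplices (10): a, b, c, d, e, f, g, h, i, j
  1-simplices (30): ac, ae, af, ag, ah, aj, bc, bd, be, bf, bg, bi, cd, ce, cf, ci, cj, df, dg, dh, dj, ef, fh, fi, gh, gi, gj, hi, hj, ij
  2-simplices (20): ace, acj, aef, afh, agh, agj, bcd, bce, bdg, bef, bfi, bgi, cdf, cfi, cij, dfh, dgj, dhj, ghi, hij

Hence C_0 ≅ Z^10, C_1 ≅ Z^30, C_2 ≅ Z^20.

Boundary ∂_1: C_1 → C_0 maps an edge to its endpoints' difference, ∂[p,q] = q − p. For instance
  ∂af = f − a.
The 10×30 boundary matrix has rank 9 and Smith normal form diag(1,1,1,1,1,1,1,1,1).

Boundary ∂_2: C_2 → C_1 sends each 2-simplex [p,q,r] to [q,r] − [p,r] + [p,q]. For instance
  ∂ghi = hi − gi + gh,
  ∂bgi = gi − bi + bg.
The 30×20 boundary matrix has rank 20 and Smith normal form diag(1,1,1,1,1,1,1,1,1,1,1,1,1,1,1,1,1,1,1,2).

From H_k ≅ ker(∂_k) / im(∂_{k+1}) we obtain:

  H_1: rank ker ∂_1 − rank ∂_2 = (30 − 9) − 20 = 1, and ∂_2 has invariant factor 2 > 1, so H_1 = Z ⊕ Z/2.

H_1 ≅ Z ⊕ Z/2.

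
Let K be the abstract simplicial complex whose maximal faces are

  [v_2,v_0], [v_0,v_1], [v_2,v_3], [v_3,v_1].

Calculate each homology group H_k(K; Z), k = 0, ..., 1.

Take the total order v_0 < v_1 < v_2 < v_3 on the vertex set. Then K (dimension 1) consists of the simplices:

  0-simplices (4): [v_0], [v_1], [v_2], [v_3]
  1-simplices (4): [v_0,v_1], [v_0,v_2], [v_1,v_3], [v_2,v_3]

giving chain groups C_0 ≅ Z^4, C_1 ≅ Z^4.

∂_1: C_1 → C_0 sends each edge [p,q] (with p < q) to q − p. For instance
  ∂[v_2,v_3] = [v_3] − [v_2].
The 4×4 boundary matrix has rank 3 and Smith normal form diag(1,1,1).

From H_k ≅ ker(∂_k) / im(∂_{k+1}) we obtain:

  H_0: rank C_0 − rank ∂_1 = 4 − 3 = 1, and the invariant factors of ∂_1 are all 1, so H_0 = Z.
  H_1: rank ker ∂_1 − rank ∂_2 = (4 − 3) − 0 = 1, and there is no ∂_2, so H_1 = Z.

As a check, the Euler characteristic is 4 − 4 = 0, which agrees with 1 − 1 = 0.

H_0 ≅ Z,  H_1 ≅ Z.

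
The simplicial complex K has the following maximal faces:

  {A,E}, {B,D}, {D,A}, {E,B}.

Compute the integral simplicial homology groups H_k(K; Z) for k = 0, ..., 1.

We work with the vertex ordering A < B < D < E. The simplices of K, each written with vertices in increasing order, are:

  0-simplices (4): A, B, D, E
  1-simplices (4): AD, AE, BD, BE

giving chain groups C_0 ≅ Z^4, C_1 ≅ Z^4.

The boundary map ∂_1: C_1 → C_0 maps an edge to its endpoints' difference, ∂[p,q] = q − p. For instance
  ∂AE = E − A.
The resulting 4×4 matrix has rank 3, and its Smith normal form has invariant factors (1,1,1).

Now H_k = ker ∂_k / im ∂_{k+1}, so:

  H_0: rank C_0 − rank ∂_1 = 4 − 3 = 1, and the invariant factors of ∂_1 are all 1, so H_0 = Z.
  H_1: rank ker ∂_1 − rank ∂_2 = (4 − 3) − 0 = 1, and there is no ∂_2, so H_1 = Z.

H_0 = Z,  H_1 = Z.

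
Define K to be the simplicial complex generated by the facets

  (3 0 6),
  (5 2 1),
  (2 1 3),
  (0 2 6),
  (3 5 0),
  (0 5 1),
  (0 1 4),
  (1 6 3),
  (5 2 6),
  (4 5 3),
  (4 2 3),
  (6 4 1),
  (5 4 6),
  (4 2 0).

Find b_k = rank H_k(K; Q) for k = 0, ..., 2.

b_0 = 1, b_1 = 2, b_2 = 1.

Order the vertices as 0 < 1 < 2 < 3 < 4 < 5 < 6. Listing each simplex with vertices in this order, K has dimension 2 with simplices:

  0-simplices (7): [0], [1], [2], [3], [4], [5], [6]
  1-simplices (21): [0,1], [0,2], [0,3], [0,4], [0,5], [0,6], [1,2], [1,3], [1,4], [1,5], [1,6], [2,3], [2,4], [2,5], [2,6], [3,4], [3,5], [3,6], [4,5], [4,6], [5,6]
  2-simplices (14): [0,1,4], [0,1,5], [0,2,4], [0,2,6], [0,3,5], [0,3,6], [1,2,3], [1,2,5], [1,3,6], [1,4,6], [2,3,4], [2,5,6], [3,4,5], [4,5,6]

so the chain groups are C_0 ≅ Z^7, C_1 ≅ Z^21, C_2 ≅ Z^14.

Boundary ∂_1: C_1 → C_0 sends each edge [p,q] (with p < q) to q − p. For instance
  ∂[3,5] = [5] − [3].
As a 7×21 matrix over Z this has rank 6, with invariant factors (1,1,1,1,1,1).

The boundary map ∂_2: C_2 → C_1 sends each 2-simplex [p,q,r] to [q,r] − [p,r] + [p,q]. For instance
  ∂[1,3,6] = [3,6] − [1,6] + [1,3],
  ∂[4,5,6] = [5,6] − [4,6] + [4,5].
The resulting 21×14 matrix has rank 13, and its Smith normal form has invariant factors (1,1,1,1,1,1,1,1,1,1,1,1,1).

Now H_k = ker ∂_k / im ∂_{k+1}, so:

  H_0: rank C_0 − rank ∂_1 = 7 − 6 = 1, and the invariant factors of ∂_1 are all 1, so H_0 = Z.
  H_1: rank ker ∂_1 − rank ∂_2 = (21 − 6) − 13 = 2, and the invariant factors of ∂_2 are all 1, so H_1 = Z^2.
  H_2: rank ker ∂_2 − rank ∂_3 = (14 − 13) − 0 = 1, and there is no ∂_3, so H_2 = Z.

(K is a triangulation of the torus T^2.)

Hence the Betti numbers are b_0 = 1, b_1 = 2, b_2 = 1.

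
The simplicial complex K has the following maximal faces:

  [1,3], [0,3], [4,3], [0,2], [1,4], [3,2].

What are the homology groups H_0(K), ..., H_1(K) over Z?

K has 5 vertices, 6 edges.
rank ∂_0 = 0, rank ∂_1 = 4 ⇒ b_0 = 5 − 0 − 4 = 1; all invariant factors of ∂_1 are 1 so no torsion. So H_0 ≅ Z.
rank ∂_1 = 4, rank ∂_2 = 0 ⇒ b_1 = 6 − 4 − 0 = 2. So H_1 ≅ Z^2.

H_0 ≅ Z,  H_1 ≅ Z^2.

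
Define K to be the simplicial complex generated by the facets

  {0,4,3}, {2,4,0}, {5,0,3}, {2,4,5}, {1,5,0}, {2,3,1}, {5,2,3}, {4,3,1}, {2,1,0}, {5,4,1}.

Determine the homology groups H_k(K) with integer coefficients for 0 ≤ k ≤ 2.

H_0 = Z,  H_1 = Z/2Z,  H_2 = 0.

Order the vertices as 0 < 1 < 2 < 3 < 4 < 5. Listing each simplex with vertices in this order, K has dimension 2 with simplices:

  0-simplices (6): [0], [1], [2], [3], [4], [5]
  1-simplices (15): [0,1], [0,2], [0,3], [0,4], [0,5], [1,2], [1,3], [1,4], [1,5], [2,3], [2,4], [2,5], [3,4], [3,5], [4,5]
  2-simplices (10): [0,1,2], [0,1,5], [0,2,4], [0,3,4], [0,3,5], [1,2,3], [1,3,4], [1,4,5], [2,3,5], [2,4,5]

Hence C_0 ≅ Z^6, C_1 ≅ Z^15, C_2 ≅ Z^10.

∂_1: C_1 → C_0 sends each edge [p,q] (with p < q) to q − p. For instance
  ∂[4,5] = [5] − [4].
The resulting 6×15 matrix has rank 5, and its Smith normal form has invariant factors (1,1,1,1,1).

∂_2: C_2 → C_1 acts by ∂[p,q,r] = [q,r] − [p,r] + [p,q]. For instance
  ∂[2,4,5] = [4,5] − [2,5] + [2,4],
  ∂[1,2,3] = [2,3] − [1,3] + [1,2].
The 15×10 boundary matrix has rank 10 and Smith normal form diag(1,1,1,1,1,1,1,1,1,2).

Computing H_k = (kernel of ∂_k) / (image of ∂_{k+1}):

  H_0: rank C_0 − rank ∂_1 = 6 − 5 = 1, and the invariant factors of ∂_1 are all 1, so H_0 = Z.
  H_1: rank ker ∂_1 − rank ∂_2 = (15 − 5) − 10 = 0, and ∂_2 has invariant factor 2 > 1, so H_1 = Z/2Z.
  H_2: rank ker ∂_2 − rank ∂_3 = (10 − 10) − 0 = 0, and there is no ∂_3, so H_2 = 0.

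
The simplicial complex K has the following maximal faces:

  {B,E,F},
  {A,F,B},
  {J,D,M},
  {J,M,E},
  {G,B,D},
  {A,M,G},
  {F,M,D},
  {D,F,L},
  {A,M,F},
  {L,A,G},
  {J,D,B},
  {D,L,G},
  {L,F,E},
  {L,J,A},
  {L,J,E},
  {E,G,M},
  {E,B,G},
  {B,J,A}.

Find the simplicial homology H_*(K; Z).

H_0 = Z,  H_1 = Z^2,  H_2 = Z.

K has 9 vertices, 27 edges, 18 triangles.
rank ∂_0 = 0, rank ∂_1 = 8 ⇒ b_0 = 9 − 0 − 8 = 1; all invariant factors of ∂_1 are 1 so no torsion. So H_0 = Z.
rank ∂_1 = 8, rank ∂_2 = 17 ⇒ b_1 = 27 − 8 − 17 = 2; all invariant factors of ∂_2 are 1 so no torsion. So H_1 = Z^2.
rank ∂_2 = 17, rank ∂_3 = 0 ⇒ b_2 = 18 − 17 − 0 = 1. So H_2 = Z.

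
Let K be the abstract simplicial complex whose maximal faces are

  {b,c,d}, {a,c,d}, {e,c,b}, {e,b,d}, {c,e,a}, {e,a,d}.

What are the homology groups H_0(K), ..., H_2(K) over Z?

Order the vertices as a < b < c < d < e. Listing each simplex with vertices in this order, K has dimension 2 with simplices:

  0-simplices (5): a, b, c, d, e
  1-simplices (9): ac, ad, ae, bc, bd, be, cd, ce, de
  2-simplices (6): acd, ace, ade, bcd, bce, bde

giving chain groups C_0 ≅ Z^5, C_1 ≅ Z^9, C_2 ≅ Z^6.

∂_1: C_1 → C_0 maps an edge to its endpoints' difference, ∂[p,q] = q − p.
As a 5×9 matrix over Z this has rank 4, with invariant factors (1,1,1,1).

∂_2: C_2 → C_1 acts by ∂[p,q,r] = [q,r] − [p,r] + [p,q]. For instance
  ∂bde = de − be + bd,
  ∂ade = de − ae + ad.
As a 9×6 matrix over Z this has rank 5, with invariant factors (1,1,1,1,1).

Computing H_k = (kernel of ∂_k) / (image of ∂_{k+1}):

  H_0: rank C_0 − rank ∂_1 = 5 − 4 = 1, and the invariant factors of ∂_1 are all 1, so H_0 = Z.
  H_1: rank ker ∂_1 − rank ∂_2 = (9 − 4) − 5 = 0, and the invariant factors of ∂_2 are all 1, so H_1 = 0.
  H_2: rank ker ∂_2 − rank ∂_3 = (6 − 5) − 0 = 1, and there is no ∂_3, so H_2 = Z.

H_0 = Z,  H_1 = 0,  H_2 = Z.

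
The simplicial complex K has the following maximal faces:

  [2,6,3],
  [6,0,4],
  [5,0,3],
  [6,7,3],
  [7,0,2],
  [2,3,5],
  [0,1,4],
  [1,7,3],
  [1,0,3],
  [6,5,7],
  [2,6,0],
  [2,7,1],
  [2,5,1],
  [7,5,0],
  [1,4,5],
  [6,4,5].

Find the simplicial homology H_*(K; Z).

H_0 = Z,  H_1 = Z^2,  H_2 = Z.

We work with the vertex ordering 0 < 1 < 2 < 3 < 4 < 5 < 6 < 7. The simplices of K, each written with vertices in increasing order, are:

  0-simplices (8): [0], [1], [2], [3], [4], [5], [6], [7]
  1-simplices (24): (24 of them)
  2-simplices (16): [0,1,3], [0,1,4], [0,2,6], [0,2,7], [0,3,5], [0,4,6], [0,5,7], [1,2,5], [1,2,7], [1,3,7], [1,4,5], [2,3,5], [2,3,6], [3,6,7], [4,5,6], [5,6,7]

so the chain groups are C_0 ≅ Z^8, C_1 ≅ Z^24, C_2 ≅ Z^16.

The boundary map ∂_1: C_1 → C_0 is given by ∂[p,q] = [q] − [p].
The 8×24 boundary matrix has rank 7 and Smith normal form diag(1,1,1,1,1,1,1).

Boundary ∂_2: C_2 → C_1 acts by ∂[p,q,r] = [q,r] − [p,r] + [p,q]. For instance
  ∂[1,3,7] = [3,7] − [1,7] + [1,3],
  ∂[3,6,7] = [6,7] − [3,7] + [3,6].
The resulting 24×16 matrix has rank 15, and its Smith normal form has invariant factors (1,1,1,1,1,1,1,1,1,1,1,1,1,1,1).

Reading off H_k = ker ∂_k / im ∂_{k+1}:

  H_0: rank C_0 − rank ∂_1 = 8 − 7 = 1, and the invariant factors of ∂_1 are all 1, so H_0 = Z.
  H_1: rank ker ∂_1 − rank ∂_2 = (24 − 7) − 15 = 2, and the invariant factors of ∂_2 are all 1, so H_1 = Z^2.
  H_2: rank ker ∂_2 − rank ∂_3 = (16 − 15) − 0 = 1, and there is no ∂_3, so H_2 = Z.

As a check, the Euler characteristic is 8 − 24 + 16 = 0, which agrees with 1 − 2 + 1 = 0.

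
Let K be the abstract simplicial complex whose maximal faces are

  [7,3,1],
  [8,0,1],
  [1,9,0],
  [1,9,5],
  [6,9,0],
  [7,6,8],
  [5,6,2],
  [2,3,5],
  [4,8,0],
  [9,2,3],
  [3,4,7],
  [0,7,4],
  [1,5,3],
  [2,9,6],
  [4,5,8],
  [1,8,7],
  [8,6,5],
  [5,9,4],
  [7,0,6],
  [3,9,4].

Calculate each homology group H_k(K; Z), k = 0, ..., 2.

Take the total order 0 < 1 < 2 < 3 < 4 < 5 < 6 < 7 < 8 < 9 on the vertex set. Then K (dimension 2) consists of the simplices:

  0-simplices (10): [0], [1], [2], [3], [4], [5], [6], [7], [8], [9]
  1-simplices (30): (30 of them)
  2-simplices (20): (20 of them)

Hence C_0 ≅ Z^10, C_1 ≅ Z^30, C_2 ≅ Z^20.

Boundary ∂_1: C_1 → C_0 maps an edge to its endpoints' difference, ∂[p,q] = q − p. For instance
  ∂[1,5] = [5] − [1].
As a 10×30 matrix over Z this has rank 9, with invariant factors (1,1,1,1,1,1,1,1,1).

∂_2: C_2 → C_1 maps a triangle to the signed sum of its edges. For instance
  ∂[2,3,5] = [3,5] − [2,5] + [2,3],
  ∂[2,5,6] = [5,6] − [2,6] + [2,5].
The resulting 30×20 matrix has rank 20, and its Smith normal form has invariant factors (1,1,1,1,1,1,1,1,1,1,1,1,1,1,1,1,1,1,1,2).

From H_k ≅ ker(∂_k) / im(∂_{k+1}) we obtain:

  H_0: rank C_0 − rank ∂_1 = 10 − 9 = 1, and the invariant factors of ∂_1 are all 1, so H_0 ≅ Z.
  H_1: rank ker ∂_1 − rank ∂_2 = (30 − 9) − 20 = 1, and ∂_2 has invariant factor 2 > 1, so H_1 ≅ Z ⊕ Z/2Z.
  H_2: rank ker ∂_2 − rank ∂_3 = (20 − 20) − 0 = 0, and there is no ∂_3, so H_2 ≅ 0.

As a check, the Euler characteristic is 10 − 30 + 20 = 0, which agrees with 1 − 1 + 0 = 0.

H_0 = Z,  H_1 = Z ⊕ Z/2Z,  H_2 = 0.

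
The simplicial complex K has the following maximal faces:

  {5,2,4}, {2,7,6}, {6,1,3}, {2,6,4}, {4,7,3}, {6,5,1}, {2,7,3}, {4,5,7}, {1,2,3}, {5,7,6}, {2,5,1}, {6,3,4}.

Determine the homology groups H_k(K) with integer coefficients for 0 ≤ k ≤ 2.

H_0 ≅ Z,  H_1 ≅ Z/2Z,  H_2 = 0.

K has 7 vertices, 18 edges, 12 triangles.
rank ∂_0 = 0, rank ∂_1 = 6 ⇒ b_0 = 7 − 0 − 6 = 1; all invariant factors of ∂_1 are 1 so no torsion. So H_0 ≅ Z.
rank ∂_1 = 6, rank ∂_2 = 12 ⇒ b_1 = 18 − 6 − 12 = 0; ∂_2 has invariant factor(s) [2] giving torsion. So H_1 ≅ Z/2Z.
rank ∂_2 = 12, rank ∂_3 = 0 ⇒ b_2 = 12 − 12 − 0 = 0. So H_2 ≅ 0.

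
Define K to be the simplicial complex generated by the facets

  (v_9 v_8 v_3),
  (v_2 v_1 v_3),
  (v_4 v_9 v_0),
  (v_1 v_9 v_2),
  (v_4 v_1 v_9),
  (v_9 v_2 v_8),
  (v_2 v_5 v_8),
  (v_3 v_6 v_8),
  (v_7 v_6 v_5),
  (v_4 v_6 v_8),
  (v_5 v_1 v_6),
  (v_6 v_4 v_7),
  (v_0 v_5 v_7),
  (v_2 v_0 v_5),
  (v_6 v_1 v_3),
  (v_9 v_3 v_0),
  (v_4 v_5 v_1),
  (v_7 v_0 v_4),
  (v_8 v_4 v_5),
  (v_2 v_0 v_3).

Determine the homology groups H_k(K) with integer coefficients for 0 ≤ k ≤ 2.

H_0 = Z,  H_1 = Z ⊕ Z/2,  H_2 = 0.

Take the total order v_0 < v_1 < v_2 < v_3 < v_4 < v_5 < v_6 < v_7 < v_8 < v_9 on the vertex set. Then K (dimension 2) consists of the simplices:

  0-simplices (10): [v_0], [v_1], [v_2], [v_3], [v_4], [v_5], [v_6], [v_7], [v_8], [v_9]
  1-simplices (30): (30 of them)
  2-simplices (20): (20 of them)

giving chain groups C_0 ≅ Z^10, C_1 ≅ Z^30, C_2 ≅ Z^20.

The boundary map ∂_1: C_1 → C_0 maps an edge to its endpoints' difference, ∂[p,q] = q − p. For instance
  ∂[v_1,v_4] = [v_4] − [v_1].
The 10×30 boundary matrix has rank 9 and Smith normal form diag(1,1,1,1,1,1,1,1,1).

The boundary map ∂_2: C_2 → C_1 maps a triangle to the signed sum of its edges. For instance
  ∂[v_1,v_2,v_9] = [v_2,v_9] − [v_1,v_9] + [v_1,v_2],
  ∂[v_4,v_6,v_7] = [v_6,v_7] − [v_4,v_7] + [v_4,v_6].
This gives a 30×20 integer matrix of rank 20; reducing to Smith normal form yields diagonal entries (1,1,1,1,1,1,1,1,1,1,1,1,1,1,1,1,1,1,1,2).

Reading off H_k = ker ∂_k / im ∂_{k+1}:

  H_0: rank C_0 − rank ∂_1 = 10 − 9 = 1, and the invariant factors of ∂_1 are all 1, so H_0 = Z.
  H_1: rank ker ∂_1 − rank ∂_2 = (30 − 9) − 20 = 1, and ∂_2 has invariant factor 2 > 1, so H_1 = Z ⊕ Z/2.
  H_2: rank ker ∂_2 − rank ∂_3 = (20 − 20) − 0 = 0, and there is no ∂_3, so H_2 = 0.

(K is a triangulation of the Klein bottle.)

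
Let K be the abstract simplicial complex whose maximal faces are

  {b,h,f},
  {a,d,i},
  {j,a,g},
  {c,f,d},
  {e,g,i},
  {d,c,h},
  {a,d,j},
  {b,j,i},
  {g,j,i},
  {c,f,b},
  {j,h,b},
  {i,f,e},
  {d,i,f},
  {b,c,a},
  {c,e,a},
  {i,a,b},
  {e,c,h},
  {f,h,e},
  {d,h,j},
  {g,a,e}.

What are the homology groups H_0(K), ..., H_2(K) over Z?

H_0 ≅ Z,  H_1 ≅ Z × Z/2,  H_2 = 0.

K has 10 vertices, 30 edges, 20 triangles.
rank ∂_0 = 0, rank ∂_1 = 9 ⇒ b_0 = 10 − 0 − 9 = 1; all invariant factors of ∂_1 are 1 so no torsion. So H_0 ≅ Z.
rank ∂_1 = 9, rank ∂_2 = 20 ⇒ b_1 = 30 − 9 − 20 = 1; ∂_2 has invariant factor(s) [2] giving torsion. So H_1 ≅ Z × Z/2.
rank ∂_2 = 20, rank ∂_3 = 0 ⇒ b_2 = 20 − 20 − 0 = 0. So H_2 ≅ 0.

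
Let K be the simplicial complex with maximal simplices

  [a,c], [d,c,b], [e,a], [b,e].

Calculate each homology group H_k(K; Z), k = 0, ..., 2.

Take the total order a < b < c < d < e on the vertex set. Then K (dimension 2) consists of the simplices:

  0-simplices (5): a, b, c, d, e
  1-simplices (6): ac, ae, bc, bd, be, cd
  2-simplices (1): bcd

giving chain groups C_0 ≅ Z^5, C_1 ≅ Z^6, C_2 ≅ Z^1.

∂_1: C_1 → C_0 is given by ∂[p,q] = [q] − [p]. For instance
  ∂bc = c − b.
The 5×6 boundary matrix has rank 4 and Smith normal form diag(1,1,1,1).

Boundary ∂_2: C_2 → C_1 sends each 2-simplex [p,q,r] to [q,r] − [p,r] + [p,q]. For instance
  ∂bcd = cd − bd + bc.
This gives a 6×1 integer matrix of rank 1; reducing to Smith normal form yields diagonal entries (1).

Now H_k = ker ∂_k / im ∂_{k+1}, so:

  H_0: rank C_0 − rank ∂_1 = 5 − 4 = 1, and the invariant factors of ∂_1 are all 1, so H_0 ≅ Z.
  H_1: rank ker ∂_1 − rank ∂_2 = (6 − 4) − 1 = 1, and the invariant factors of ∂_2 are all 1, so H_1 ≅ Z.
  H_2: rank ker ∂_2 − rank ∂_3 = (1 − 1) − 0 = 0, and there is no ∂_3, so H_2 ≅ 0.

As a check, the Euler characteristic is 5 − 6 + 1 = 0, which agrees with 1 − 1 + 0 = 0.

H_0 = Z,  H_1 = Z,  H_2 = 0.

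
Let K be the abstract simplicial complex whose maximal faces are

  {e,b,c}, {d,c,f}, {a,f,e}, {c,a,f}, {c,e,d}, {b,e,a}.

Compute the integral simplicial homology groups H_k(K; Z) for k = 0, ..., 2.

H_0 ≅ Z,  H_1 ≅ Z,  H_2 = 0.

Fix the vertex order a < b < c < d < e < f and write every simplex with vertices in increasing order. Then dim K = 2 and the simplices of K are:

  0-simplices (6): a, b, c, d, e, f
  1-simplices (12): ab, ac, ae, af, bc, be, cd, ce, cf, de, df, ef
  2-simplices (6): abe, acf, aef, bce, cde, cdf

giving chain groups C_0 ≅ Z^6, C_1 ≅ Z^12, C_2 ≅ Z^6.

The boundary map ∂_1: C_1 → C_0 sends each edge [p,q] (with p < q) to q − p.
The 6×12 boundary matrix has rank 5 and Smith normal form diag(1,1,1,1,1).

Boundary ∂_2: C_2 → C_1 maps a triangle to the signed sum of its edges. For instance
  ∂acf = cf − af + ac,
  ∂cdf = df − cf + cd.
The 12×6 boundary matrix has rank 6 and Smith normal form diag(1,1,1,1,1,1).

From H_k ≅ ker(∂_k) / im(∂_{k+1}) we obtain:

  H_0: rank C_0 − rank ∂_1 = 6 − 5 = 1, and the invariant factors of ∂_1 are all 1, so H_0 = Z.
  H_1: rank ker ∂_1 − rank ∂_2 = (12 − 5) − 6 = 1, and the invariant factors of ∂_2 are all 1, so H_1 = Z.
  H_2: rank ker ∂_2 − rank ∂_3 = (6 − 6) − 0 = 0, and there is no ∂_3, so H_2 = 0.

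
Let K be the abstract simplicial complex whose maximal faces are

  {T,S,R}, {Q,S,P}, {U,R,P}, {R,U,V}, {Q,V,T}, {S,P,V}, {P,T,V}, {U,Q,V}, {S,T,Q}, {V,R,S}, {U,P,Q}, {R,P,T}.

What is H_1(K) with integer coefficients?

H_1 = Z_2.

Take the total order P < Q < R < S < T < U < V on the vertex set. Then K (dimension 2) consists of the simplices:

  0-simplices (7): P, Q, R, S, T, U, V
  1-simplices (18): PQ, PR, PS, PT, PU, PV, QS, QT, QU, QV, RS, RT, RU, RV, ST, SV, TV, UV
  2-simplices (12): PQS, PQU, PRT, PRU, PSV, PTV, QST, QTV, QUV, RST, RSV, RUV

Hence C_0 ≅ Z^7, C_1 ≅ Z^18, C_2 ≅ Z^12.

The boundary map ∂_1: C_1 → C_0 sends each edge [p,q] (with p < q) to q − p. For instance
  ∂RT = T − R.
The resulting 7×18 matrix has rank 6, and its Smith normal form has invariant factors (1,1,1,1,1,1).

The boundary map ∂_2: C_2 → C_1 sends each 2-simplex [p,q,r] to [q,r] − [p,r] + [p,q]. For instance
  ∂QUV = UV − QV + QU,
  ∂QTV = TV − QV + QT.
The 18×12 boundary matrix has rank 12 and Smith normal form diag(1,1,1,1,1,1,1,1,1,1,1,2).

Computing H_k = (kernel of ∂_k) / (image of ∂_{k+1}):

  H_1: rank ker ∂_1 − rank ∂_2 = (18 − 6) − 12 = 0, and ∂_2 has invariant factor 2 > 1, so H_1 ≅ Z_2.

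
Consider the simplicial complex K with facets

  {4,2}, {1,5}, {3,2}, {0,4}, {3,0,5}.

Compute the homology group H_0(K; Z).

Take the total order 0 < 1 < 2 < 3 < 4 < 5 on the vertex set. Then K (dimension 2) consists of the simplices:

  0-simplices (6): [0], [1], [2], [3], [4], [5]
  1-simplices (7): [0,3], [0,4], [0,5], [1,5], [2,3], [2,4], [3,5]
  2-simplices (1): [0,3,5]

giving chain groups C_0 ≅ Z^6, C_1 ≅ Z^7, C_2 ≅ Z^1.

∂_1: C_1 → C_0 maps an edge to its endpoints' difference, ∂[p,q] = q − p. For instance
  ∂[3,5] = [5] − [3].
This gives a 6×7 integer matrix of rank 5; reducing to Smith normal form yields diagonal entries (1,1,1,1,1).

Boundary ∂_2: C_2 → C_1 maps a triangle to the signed sum of its edges. For instance
  ∂[0,3,5] = [3,5] − [0,5] + [0,3].
The 7×1 boundary matrix has rank 1 and Smith normal form diag(1).

Now H_k = ker ∂_k / im ∂_{k+1}, so:

  H_0: rank C_0 − rank ∂_1 = 6 − 5 = 1, and the invariant factors of ∂_1 are all 1, so H_0 ≅ Z.

H_0 = Z.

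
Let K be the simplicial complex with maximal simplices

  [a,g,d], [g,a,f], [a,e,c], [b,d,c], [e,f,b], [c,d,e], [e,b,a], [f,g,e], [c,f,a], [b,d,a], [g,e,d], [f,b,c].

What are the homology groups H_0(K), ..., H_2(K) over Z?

Fix the vertex order a < b < c < d < e < f < g and write every simplex with vertices in increasing order. Then dim K = 2 and the simplices of K are:

  0-simplices (7): a, b, c, d, e, f, g
  1-simplices (18): ab, ac, ad, ae, af, ag, bc, bd, be, bf, cd, ce, cf, de, dg, ef, eg, fg
  2-simplices (12): abd, abe, ace, acf, adg, afg, bcd, bcf, bef, cde, deg, efg

so the chain groups are C_0 ≅ Z^7, C_1 ≅ Z^18, C_2 ≅ Z^12.

The boundary map ∂_1: C_1 → C_0 sends each edge [p,q] (with p < q) to q − p. For instance
  ∂bf = f − b.
The resulting 7×18 matrix has rank 6, and its Smith normal form has invariant factors (1,1,1,1,1,1).

Boundary ∂_2: C_2 → C_1 sends each 2-simplex [p,q,r] to [q,r] − [p,r] + [p,q]. For instance
  ∂bef = ef − bf + be,
  ∂adg = dg − ag + ad.
As a 18×12 matrix over Z this has rank 12, with invariant factors (1,1,1,1,1,1,1,1,1,1,1,2).

Reading off H_k = ker ∂_k / im ∂_{k+1}:

  H_0: rank C_0 − rank ∂_1 = 7 − 6 = 1, and the invariant factors of ∂_1 are all 1, so H_0 ≅ Z.
  H_1: rank ker ∂_1 − rank ∂_2 = (18 − 6) − 12 = 0, and ∂_2 has invariant factor 2 > 1, so H_1 ≅ Z_2.
  H_2: rank ker ∂_2 − rank ∂_3 = (12 − 12) − 0 = 0, and there is no ∂_3, so H_2 ≅ 0.

(K is a triangulation of the real projective plane RP^2.)

H_0 ≅ Z,  H_1 ≅ Z_2,  H_2 = 0.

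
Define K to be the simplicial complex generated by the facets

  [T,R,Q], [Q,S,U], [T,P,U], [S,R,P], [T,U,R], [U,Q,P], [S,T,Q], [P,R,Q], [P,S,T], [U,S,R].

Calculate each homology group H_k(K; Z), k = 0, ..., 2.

H_0 ≅ Z,  H_1 ≅ Z/2,  H_2 = 0.

K has 6 vertices, 15 edges, 10 triangles.
rank ∂_0 = 0, rank ∂_1 = 5 ⇒ b_0 = 6 − 0 − 5 = 1; all invariant factors of ∂_1 are 1 so no torsion. So H_0 = Z.
rank ∂_1 = 5, rank ∂_2 = 10 ⇒ b_1 = 15 − 5 − 10 = 0; ∂_2 has invariant factor(s) [2] giving torsion. So H_1 = Z/2.
rank ∂_2 = 10, rank ∂_3 = 0 ⇒ b_2 = 10 − 10 − 0 = 0. So H_2 = 0.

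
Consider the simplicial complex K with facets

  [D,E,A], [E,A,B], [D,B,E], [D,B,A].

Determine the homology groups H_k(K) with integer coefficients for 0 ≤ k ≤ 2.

H_0 = Z,  H_1 = 0,  H_2 = Z.

K has 4 vertices, 6 edges, 4 triangles.
rank ∂_0 = 0, rank ∂_1 = 3 ⇒ b_0 = 4 − 0 − 3 = 1; all invariant factors of ∂_1 are 1 so no torsion. So H_0 = Z.
rank ∂_1 = 3, rank ∂_2 = 3 ⇒ b_1 = 6 − 3 − 3 = 0; all invariant factors of ∂_2 are 1 so no torsion. So H_1 = 0.
rank ∂_2 = 3, rank ∂_3 = 0 ⇒ b_2 = 4 − 3 − 0 = 1. So H_2 = Z.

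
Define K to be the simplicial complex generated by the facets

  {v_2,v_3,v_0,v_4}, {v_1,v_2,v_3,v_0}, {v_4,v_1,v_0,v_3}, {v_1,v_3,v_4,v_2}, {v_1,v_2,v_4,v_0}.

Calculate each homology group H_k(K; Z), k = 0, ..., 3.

We work with the vertex ordering v_0 < v_1 < v_2 < v_3 < v_4. The simplices of K, each written with vertices in increasing order, are:

  0-simplices (5): [v_0], [v_1], [v_2], [v_3], [v_4]
  1-simplices (10): [v_0,v_1], [v_0,v_2], [v_0,v_3], [v_0,v_4], [v_1,v_2], [v_1,v_3], [v_1,v_4], [v_2,v_3], [v_2,v_4], [v_3,v_4]
  2-simplices (10): [v_0,v_1,v_2], [v_0,v_1,v_3], [v_0,v_1,v_4], [v_0,v_2,v_3], [v_0,v_2,v_4], [v_0,v_3,v_4], [v_1,v_2,v_3], [v_1,v_2,v_4], [v_1,v_3,v_4], [v_2,v_3,v_4]
  3-simplices (5): [v_0,v_1,v_2,v_3], [v_0,v_1,v_2,v_4], [v_0,v_1,v_3,v_4], [v_0,v_2,v_3,v_4], [v_1,v_2,v_3,v_4]

giving chain groups C_0 ≅ Z^5, C_1 ≅ Z^10, C_2 ≅ Z^10, C_3 ≅ Z^5.

Boundary ∂_1: C_1 → C_0 maps an edge to its endpoints' difference, ∂[p,q] = q − p.
The 5×10 boundary matrix has rank 4 and Smith normal form diag(1,1,1,1).

Boundary ∂_2: C_2 → C_1 acts by ∂[p,q,r] = [q,r] − [p,r] + [p,q]. For instance
  ∂[v_0,v_1,v_3] = [v_1,v_3] − [v_0,v_3] + [v_0,v_1],
  ∂[v_0,v_2,v_3] = [v_2,v_3] − [v_0,v_3] + [v_0,v_2].
This gives a 10×10 integer matrix of rank 6; reducing to Smith normal form yields diagonal entries (1,1,1,1,1,1).

The boundary map ∂_3: C_3 → C_2 sends each 3-simplex σ to the alternating sum Σ_i (−1)^i (σ with its i-th vertex removed). For instance
  ∂[v_0,v_1,v_2,v_3] = [v_1,v_2,v_3] − [v_0,v_2,v_3] + [v_0,v_1,v_3] − [v_0,v_1,v_2],
  ∂[v_0,v_1,v_3,v_4] = [v_1,v_3,v_4] − [v_0,v_3,v_4] + [v_0,v_1,v_4] − [v_0,v_1,v_3].
The resulting 10×5 matrix has rank 4, and its Smith normal form has invariant factors (1,1,1,1).

Reading off H_k = ker ∂_k / im ∂_{k+1}:

  H_0: rank C_0 − rank ∂_1 = 5 − 4 = 1, and the invariant factors of ∂_1 are all 1, so H_0 = Z.
  H_1: rank ker ∂_1 − rank ∂_2 = (10 − 4) − 6 = 0, and the invariant factors of ∂_2 are all 1, so H_1 = 0.
  H_2: rank ker ∂_2 − rank ∂_3 = (10 − 6) − 4 = 0, and the invariant factors of ∂_3 are all 1, so H_2 = 0.
  H_3: rank ker ∂_3 − rank ∂_4 = (5 − 4) − 0 = 1, and there is no ∂_4, so H_3 = Z.

(K is a triangulation of the 3-sphere S^3.)

H_0 = Z,  H_1 = 0,  H_2 = 0,  H_3 = Z.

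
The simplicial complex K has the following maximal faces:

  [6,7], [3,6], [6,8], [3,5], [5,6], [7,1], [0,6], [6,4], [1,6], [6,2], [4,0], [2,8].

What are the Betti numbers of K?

b_0 = 1, b_1 = 4.

Take the total order 0 < 1 < 2 < 3 < 4 < 5 < 6 < 7 < 8 on the vertex set. Then K (dimension 1) consists of the simplices:

  0-simplices (9): [0], [1], [2], [3], [4], [5], [6], [7], [8]
  1-simplices (12): [0,4], [0,6], [1,6], [1,7], [2,6], [2,8], [3,5], [3,6], [4,6], [5,6], [6,7], [6,8]

giving chain groups C_0 ≅ Z^9, C_1 ≅ Z^12.

∂_1: C_1 → C_0 maps an edge to its endpoints' difference, ∂[p,q] = q − p. For instance
  ∂[5,6] = [6] − [5].
The resulting 9×12 matrix has rank 8, and its Smith normal form has invariant factors (1,1,1,1,1,1,1,1).

Now H_k = ker ∂_k / im ∂_{k+1}, so:

  H_0: rank C_0 − rank ∂_1 = 9 − 8 = 1, and the invariant factors of ∂_1 are all 1, so H_0 = Z.
  H_1: rank ker ∂_1 − rank ∂_2 = (12 − 8) − 0 = 4, and there is no ∂_2, so H_1 = Z^4.

Hence the Betti numbers are b_0 = 1, b_1 = 4.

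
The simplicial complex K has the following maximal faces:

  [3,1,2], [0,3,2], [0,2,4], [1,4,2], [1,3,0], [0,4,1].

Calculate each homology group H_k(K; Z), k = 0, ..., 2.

We work with the vertex ordering 0 < 1 < 2 < 3 < 4. The simplices of K, each written with vertices in increasing order, are:

  0-simplices (5): [0], [1], [2], [3], [4]
  1-simplices (9): [0,1], [0,2], [0,3], [0,4], [1,2], [1,3], [1,4], [2,3], [2,4]
  2-simplices (6): [0,1,3], [0,1,4], [0,2,3], [0,2,4], [1,2,3], [1,2,4]

so the chain groups are C_0 ≅ Z^5, C_1 ≅ Z^9, C_2 ≅ Z^6.

∂_1: C_1 → C_0 is given by ∂[p,q] = [q] − [p]. For instance
  ∂[2,4] = [4] − [2].
As a 5×9 matrix over Z this has rank 4, with invariant factors (1,1,1,1).

∂_2: C_2 → C_1 maps a triangle to the signed sum of its edges. For instance
  ∂[1,2,4] = [2,4] − [1,4] + [1,2],
  ∂[0,2,4] = [2,4] − [0,4] + [0,2].
The 9×6 boundary matrix has rank 5 and Smith normal form diag(1,1,1,1,1).

Computing H_k = (kernel of ∂_k) / (image of ∂_{k+1}):

  H_0: rank C_0 − rank ∂_1 = 5 − 4 = 1, and the invariant factors of ∂_1 are all 1, so H_0 ≅ Z.
  H_1: rank ker ∂_1 − rank ∂_2 = (9 − 4) − 5 = 0, and the invariant factors of ∂_2 are all 1, so H_1 ≅ 0.
  H_2: rank ker ∂_2 − rank ∂_3 = (6 − 5) − 0 = 1, and there is no ∂_3, so H_2 ≅ Z.

(K is a triangulation of the 2-sphere S^2.)

H_0 ≅ Z,  H_1 = 0,  H_2 ≅ Z.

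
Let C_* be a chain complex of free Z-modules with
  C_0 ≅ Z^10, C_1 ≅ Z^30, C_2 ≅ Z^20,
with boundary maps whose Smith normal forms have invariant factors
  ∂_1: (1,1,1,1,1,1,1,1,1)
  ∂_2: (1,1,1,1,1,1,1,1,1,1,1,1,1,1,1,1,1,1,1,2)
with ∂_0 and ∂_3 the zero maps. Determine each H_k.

H_0 = Z,  H_1 = Z ⊕ Z/2,  H_2 = 0.

H_0: b_0 = 10 − 0 − 9 = 1; torsion from ∂_1 factors > 1: none. So H_0 = Z.
H_1: b_1 = 30 − 9 − 20 = 1; torsion from ∂_2 factors > 1: [2]. So H_1 = Z ⊕ Z/2.
H_2: b_2 = 20 − 20 − 0 = 0; torsion from ∂_3 factors > 1: none. So H_2 = 0.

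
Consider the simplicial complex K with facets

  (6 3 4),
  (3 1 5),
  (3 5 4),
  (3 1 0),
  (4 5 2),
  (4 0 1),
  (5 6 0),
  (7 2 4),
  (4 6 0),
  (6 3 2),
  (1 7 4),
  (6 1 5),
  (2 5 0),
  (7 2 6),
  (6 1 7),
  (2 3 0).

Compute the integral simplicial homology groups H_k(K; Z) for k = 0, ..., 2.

H_0 ≅ Z,  H_1 ≅ Z^2,  H_2 ≅ Z.

Fix the vertex order 0 < 1 < 2 < 3 < 4 < 5 < 6 < 7 and write every simplex with vertices in increasing order. Then dim K = 2 and the simplices of K are:

  0-simplices (8): [0], [1], [2], [3], [4], [5], [6], [7]
  1-simplices (24): (24 of them)
  2-simplices (16): [0,1,3], [0,1,4], [0,2,3], [0,2,5], [0,4,6], [0,5,6], [1,3,5], [1,4,7], [1,5,6], [1,6,7], [2,3,6], [2,4,5], [2,4,7], [2,6,7], [3,4,5], [3,4,6]

giving chain groups C_0 ≅ Z^8, C_1 ≅ Z^24, C_2 ≅ Z^16.

Boundary ∂_1: C_1 → C_0 is given by ∂[p,q] = [q] − [p]. For instance
  ∂[0,3] = [3] − [0].
This gives a 8×24 integer matrix of rank 7; reducing to Smith normal form yields diagonal entries (1,1,1,1,1,1,1).

∂_2: C_2 → C_1 acts by ∂[p,q,r] = [q,r] − [p,r] + [p,q]. For instance
  ∂[0,4,6] = [4,6] − [0,6] + [0,4],
  ∂[0,1,4] = [1,4] − [0,4] + [0,1].
As a 24×16 matrix over Z this has rank 15, with invariant factors (1,1,1,1,1,1,1,1,1,1,1,1,1,1,1).

From H_k ≅ ker(∂_k) / im(∂_{k+1}) we obtain:

  H_0: rank C_0 − rank ∂_1 = 8 − 7 = 1, and the invariant factors of ∂_1 are all 1, so H_0 ≅ Z.
  H_1: rank ker ∂_1 − rank ∂_2 = (24 − 7) − 15 = 2, and the invariant factors of ∂_2 are all 1, so H_1 ≅ Z^2.
  H_2: rank ker ∂_2 − rank ∂_3 = (16 − 15) − 0 = 1, and there is no ∂_3, so H_2 ≅ Z.

As a check, the Euler characteristic is 8 − 24 + 16 = 0, which agrees with 1 − 2 + 1 = 0.
(K is a triangulation of the torus T^2.)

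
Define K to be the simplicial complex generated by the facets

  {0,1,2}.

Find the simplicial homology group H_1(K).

H_1 = 0.

Take the total order 0 < 1 < 2 on the vertex set. Then K (dimension 2) consists of the simplices:

  0-simplices (3): [0], [1], [2]
  1-simplices (3): [0,1], [0,2], [1,2]
  2-simplices (1): [0,1,2]

Hence C_0 ≅ Z^3, C_1 ≅ Z^3, C_2 ≅ Z^1.

Boundary ∂_1: C_1 → C_0 maps an edge to its endpoints' difference, ∂[p,q] = q − p. For instance
  ∂[0,2] = [2] − [0].
This gives a 3×3 integer matrix of rank 2; reducing to Smith normal form yields diagonal entries (1,1).

∂_2: C_2 → C_1 sends each 2-simplex [p,q,r] to [q,r] − [p,r] + [p,q]. For instance
  ∂[0,1,2] = [1,2] − [0,2] + [0,1].
As a 3×1 matrix over Z this has rank 1, with invariant factors (1).

From H_k ≅ ker(∂_k) / im(∂_{k+1}) we obtain:

  H_1: rank ker ∂_1 − rank ∂_2 = (3 − 2) − 1 = 0, and the invariant factors of ∂_2 are all 1, so H_1 ≅ 0.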